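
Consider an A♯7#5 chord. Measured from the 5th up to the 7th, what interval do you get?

diminished 3rd

A♯7#5 is spelled A♯-C𝄪-E𝄪-G♯.
That puts E𝄪 below G♯.
From E𝄪 to G♯: 2 semitones over a third = diminished.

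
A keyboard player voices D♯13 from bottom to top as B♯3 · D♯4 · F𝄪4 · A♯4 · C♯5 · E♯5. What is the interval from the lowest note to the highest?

The outer voices are B♯3 and E♯5.
B♯ up to E♯ spans 11 letter names and 17 semitones — a perfect eleventh.

perfect 11th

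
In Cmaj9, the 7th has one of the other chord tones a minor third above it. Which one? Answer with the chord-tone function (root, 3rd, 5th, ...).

9th

Cmaj9 is spelled C-E-G-B-D.
The 7th is B. A minor third above B is D.
D is the chord's 9th.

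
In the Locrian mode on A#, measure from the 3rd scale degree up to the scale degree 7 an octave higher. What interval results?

perfect twelfth

Spelling the Locrian mode on A#: A# B C# D# E F# G#.
3rd scale degree = C#; degree 7 (up an octave) = G#.
C# up to G# spans 12 letter names and 19 semitones — a perfect twelfth.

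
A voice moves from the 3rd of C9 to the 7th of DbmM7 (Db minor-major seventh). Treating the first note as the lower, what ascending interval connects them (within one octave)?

C9 has E as its 3rd, and DbmM7 (Db minor-major seventh) has C as its 7th.
E up to C is 8 semitones, a half step narrower than a major sixth, so the interval is minor.

minor sixth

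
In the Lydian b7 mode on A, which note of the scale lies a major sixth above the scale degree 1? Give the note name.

The scale is A B C# D# E F# G.
The scale degree 1 is A; a major sixth above that is F# — scale degree 6.

F#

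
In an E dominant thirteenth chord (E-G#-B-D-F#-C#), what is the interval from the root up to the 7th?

minor seventh

Root = E; 7th = D.
E up to D is 10 semitones, a half step narrower than a major seventh, so the interval is minor.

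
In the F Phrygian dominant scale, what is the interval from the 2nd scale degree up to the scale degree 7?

major sixth

Spelling the F Phrygian dominant scale: F Gb A Bb C Db Eb.
The 2nd scale degree is Gb and the 7th scale degree is Eb.
From Gb to Eb is 9 semitones, exactly the major sixth.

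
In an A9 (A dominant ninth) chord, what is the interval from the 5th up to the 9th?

The chord tones of A9 are A, C#, E, G, B.
5th = E; 9th = B.
E up to B spans 5 letter names and 7 semitones — a perfect fifth.

perfect fifth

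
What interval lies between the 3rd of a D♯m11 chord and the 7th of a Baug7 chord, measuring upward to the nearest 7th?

D♯m11 has F♯ as its 3rd, and Baug7 has A as its 7th.
F♯ up to A is 3 semitones, a half step narrower than a major third, so the interval is minor.

minor third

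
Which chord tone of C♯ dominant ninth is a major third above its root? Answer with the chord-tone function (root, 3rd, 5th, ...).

3rd

The chord tones of C♯9 (C♯ dominant ninth) are C♯-E♯-G♯-B-D♯.
The root is C♯. A major third above C♯ is E♯.
E♯ is the chord's 3rd.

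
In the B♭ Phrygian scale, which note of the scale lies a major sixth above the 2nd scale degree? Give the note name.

The scale is B♭ C♭ D♭ E♭ F G♭ A♭.
The 2nd scale degree is C♭; a major sixth above that is A♭ — scale degree 7.

Ab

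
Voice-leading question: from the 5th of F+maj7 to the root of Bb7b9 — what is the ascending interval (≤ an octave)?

diminished 7th

The 5th of F+maj7 is C#; the root of Bb7b9 is Bb.
7 letter names make it a seventh; at 9 semitones (a whole step narrower than major) the quality is diminished.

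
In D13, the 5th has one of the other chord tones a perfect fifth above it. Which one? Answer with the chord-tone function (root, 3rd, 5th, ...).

9th

D13: D–F#–A–C–E–B.
The 5th is A. A perfect fifth above A is E.
E is the chord's 9th.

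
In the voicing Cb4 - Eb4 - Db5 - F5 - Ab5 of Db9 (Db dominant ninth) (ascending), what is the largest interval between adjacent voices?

Adjacent intervals: Cb4→Eb4 = major third; Eb4→Db5 = minor seventh; Db5→F5 = major third; F5→Ab5 = minor third.
The largest is Eb4 to Db5, a minor seventh (10 semitones).

minor seventh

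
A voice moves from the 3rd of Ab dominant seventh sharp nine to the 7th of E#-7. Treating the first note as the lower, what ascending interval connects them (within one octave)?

augmented second

Ab dominant seventh sharp nine has C as its 3rd, and E#-7 has D# as its 7th.
C up to D# is 3 semitones, a half step wider than a major second, so the interval is augmented.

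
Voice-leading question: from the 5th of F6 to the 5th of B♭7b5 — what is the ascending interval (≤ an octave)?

d4

The 5th of F6 is C; the 5th of B♭7b5 is F♭.
C up to F♭ is 4 semitones, a half step narrower than a perfect fourth, so the interval is diminished.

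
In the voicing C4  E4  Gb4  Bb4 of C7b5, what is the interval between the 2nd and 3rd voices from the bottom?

Those voices are E4 and Gb4.
E up to Gb is 2 semitones, a whole step narrower than a major third, so the interval is diminished.

diminished 3rd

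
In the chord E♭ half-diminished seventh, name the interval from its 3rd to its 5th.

minor 3rd

Spelling the chord: E♭–G♭–B𝄫–D♭.
The 3rd is G♭ and the 5th is B𝄫.
3 letter names make it a third; at 3 semitones (a half step narrower than major) the quality is minor.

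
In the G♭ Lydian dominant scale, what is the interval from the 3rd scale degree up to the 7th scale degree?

diminished 5th

Spelling the G♭ Lydian dominant scale: G♭ A♭ B♭ C D♭ E♭ F♭.
3rd scale degree = B♭; scale degree 7 = F♭.
From B♭ to F♭: 6 semitones over a fifth = diminished.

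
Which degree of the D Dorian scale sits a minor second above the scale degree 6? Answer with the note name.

The scale is D E F G A B C.
The scale degree 6 is B; a minor second above that is C — scale degree 7.

C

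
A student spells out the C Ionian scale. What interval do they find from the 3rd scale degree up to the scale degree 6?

perfect fourth

C major: C D E F G A B.
3rd scale degree = E; degree 6 = A.
From E to A is 5 semitones, exactly the perfect fourth.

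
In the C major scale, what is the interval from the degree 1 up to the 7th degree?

The scale runs C D E F G A B.
So we need the interval from C up to B.
From C to B is 11 semitones, exactly the major seventh.

major seventh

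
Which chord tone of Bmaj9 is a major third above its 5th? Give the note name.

A#

Spelling the chord: B-D♯-F♯-A♯-C♯.
The 5th is F♯. A major third above F♯ is A♯.
A♯ is the chord's 7th.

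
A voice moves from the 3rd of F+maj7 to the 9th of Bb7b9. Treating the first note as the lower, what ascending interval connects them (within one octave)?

The 3rd of F+maj7 is A; the 9th of Bb7b9 is Cb.
A up to Cb is 2 semitones, a whole step narrower than a major third, so the interval is diminished.

diminished 3rd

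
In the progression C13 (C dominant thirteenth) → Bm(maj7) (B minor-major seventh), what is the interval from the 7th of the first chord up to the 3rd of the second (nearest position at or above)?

major third

The 7th of C13 (C dominant thirteenth) is Bb; the 3rd of Bm(maj7) (B minor-major seventh) is D.
Bb up to D spans 3 letter names and 4 semitones — a major third.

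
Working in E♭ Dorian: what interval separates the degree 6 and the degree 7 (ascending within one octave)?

minor 2nd

Spelling E♭ Dorian: E♭ F G♭ A♭ B♭ C D♭.
So we need the interval from C up to D♭.
2 letter names make it a second; at 1 semitone (a half step narrower than major) the quality is minor.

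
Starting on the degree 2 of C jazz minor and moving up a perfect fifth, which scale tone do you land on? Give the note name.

A

The scale is C D E♭ F G A B.
The degree 2 is D; a perfect fifth above that is A — scale degree 6.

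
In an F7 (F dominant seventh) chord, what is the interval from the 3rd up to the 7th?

F7 (F dominant seventh): F, A, C, Eb.
So we need the interval from A up to Eb.
From A to Eb: 6 semitones over a fifth = diminished.
That tritone between 3rd and 7th is what gives the dominant seventh its pull toward resolution.

diminished fifth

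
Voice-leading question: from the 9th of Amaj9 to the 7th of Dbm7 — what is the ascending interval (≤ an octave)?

diminished second

The 9th of Amaj9 is B; the 7th of Dbm7 is Cb.
B up to Cb is 0 semitones, a whole step narrower than a major second, so the interval is diminished.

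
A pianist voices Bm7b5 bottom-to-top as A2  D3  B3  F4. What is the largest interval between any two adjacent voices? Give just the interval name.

Adjacent intervals: A2→D3 = perfect fourth; D3→B3 = major sixth; B3→F4 = diminished fifth.
The largest is D3 to B3, a major sixth (9 semitones).

M6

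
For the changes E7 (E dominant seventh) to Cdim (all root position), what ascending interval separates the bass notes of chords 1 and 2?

The roots are E and C.
6 letter names make it a sixth; at 8 semitones (a half step narrower than major) the quality is minor.

m6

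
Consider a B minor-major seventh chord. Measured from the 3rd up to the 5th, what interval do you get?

Spelling the chord: B–D–F#–A#.
So we need the interval from D up to F#.
D up to F# spans 3 letter names and 4 semitones — a major third.

major third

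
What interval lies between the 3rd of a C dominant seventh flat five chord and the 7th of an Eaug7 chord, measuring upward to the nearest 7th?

m7

The 3rd of C dominant seventh flat five is E; the 7th of Eaug7 is D.
From E to D: 10 semitones over a seventh = minor.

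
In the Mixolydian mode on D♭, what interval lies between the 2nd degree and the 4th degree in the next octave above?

D♭ mixolydian: D♭ E♭ F G♭ A♭ B♭ C♭.
That puts E♭ below G♭.
From E♭ to G♭: 15 semitones over a tenth = minor.

minor tenth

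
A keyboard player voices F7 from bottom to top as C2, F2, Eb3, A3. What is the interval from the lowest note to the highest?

major thirteenth

The outer voices are C2 and A3.
C up to A spans 13 letter names and 21 semitones — a major thirteenth.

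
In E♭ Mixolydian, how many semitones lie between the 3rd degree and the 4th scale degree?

1

The scale is E♭ F G A♭ B♭ C D♭.
G up to A♭ is a minor second — 1 semitone.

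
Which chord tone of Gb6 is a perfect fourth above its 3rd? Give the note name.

The chord tones of Gb6 are Gb-Bb-Db-Eb.
The 3rd is Bb. A perfect fourth above Bb is Eb.
Eb is the chord's 6th.

Eb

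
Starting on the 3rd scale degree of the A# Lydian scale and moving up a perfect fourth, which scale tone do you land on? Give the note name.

The scale is A# B# C## D## E# F## G##.
The 3rd scale degree is C##; a perfect fourth above that is F## — scale degree 6.

F##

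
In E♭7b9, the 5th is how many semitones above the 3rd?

E♭7b9: E♭–G–B♭–D♭–F♭.
G to B♭ is a minor third: 3 semitones.

3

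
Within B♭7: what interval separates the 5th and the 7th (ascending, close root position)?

Spelling the chord: B♭–D–F–A♭.
The 5th is F and the 7th is A♭.
3 letter names make it a third; at 3 semitones (a half step narrower than major) the quality is minor.

m3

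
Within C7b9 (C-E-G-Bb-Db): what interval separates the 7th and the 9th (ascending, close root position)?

minor 3rd

So we need the interval from Bb up to Db.
3 letter names make it a third; at 3 semitones (a half step narrower than major) the quality is minor.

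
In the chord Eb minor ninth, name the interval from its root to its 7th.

The chord tones of Eb minor ninth are Eb-Gb-Bb-Db-F.
So we need the interval from Eb up to Db.
Eb up to Db is 10 semitones, a half step narrower than a major seventh, so the interval is minor.

minor 7th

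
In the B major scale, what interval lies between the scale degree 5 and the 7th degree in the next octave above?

major tenth

B major: B C# D# E F# G# A#.
Scale degree 5 = F#; 7th scale degree (up an octave) = A#.
F# up to A# spans 10 letter names and 16 semitones — a major tenth.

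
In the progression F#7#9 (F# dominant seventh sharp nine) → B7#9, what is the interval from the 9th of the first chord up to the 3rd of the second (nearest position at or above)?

F#7#9 (F# dominant seventh sharp nine) has G## as its 9th, and B7#9 has D# as its 3rd.
5 letter names make it a fifth; at 6 semitones (a half step narrower than perfect) the quality is diminished.

diminished fifth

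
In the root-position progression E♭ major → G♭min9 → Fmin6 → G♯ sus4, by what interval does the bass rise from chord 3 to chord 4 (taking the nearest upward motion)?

augmented second

The roots are F and G♯.
2 letter names make it a second; at 3 semitones (a half step wider than major) the quality is augmented.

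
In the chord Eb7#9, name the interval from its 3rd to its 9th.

Eb dominant seventh sharp nine is spelled Eb, G, Bb, Db, F#.
So we need the interval from G up to F#.
Counting 7 letters and 11 half steps from G gives a major seventh.

major seventh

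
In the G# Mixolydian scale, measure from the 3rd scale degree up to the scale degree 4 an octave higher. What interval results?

G# mixolydian: G# A# B# C# D# E# F#.
That puts B# below C#.
B# up to C# is 13 semitones, a half step narrower than a major ninth, so the interval is minor.

minor 9th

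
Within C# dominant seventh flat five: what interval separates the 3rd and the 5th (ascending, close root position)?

diminished third

C# dominant seventh flat five is spelled C#-E#-G-B.
3rd = E#; 5th = G.
From E# to G: 2 semitones over a third = diminished.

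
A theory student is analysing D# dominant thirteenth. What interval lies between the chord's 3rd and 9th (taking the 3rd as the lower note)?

D#13: D#–F##–A#–C#–E#–B#.
3rd = F##; 9th = E#.
F## up to E# is 10 semitones, a half step narrower than a major seventh, so the interval is minor.

minor seventh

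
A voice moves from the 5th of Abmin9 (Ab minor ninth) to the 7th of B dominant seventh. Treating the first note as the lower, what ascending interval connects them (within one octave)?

augmented fourth

Abmin9 (Ab minor ninth) has Eb as its 5th, and B dominant seventh has A as its 7th.
Eb up to A is 6 semitones, a half step wider than a perfect fourth, so the interval is augmented.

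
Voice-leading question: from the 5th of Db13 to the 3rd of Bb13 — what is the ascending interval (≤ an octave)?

The 5th of Db13 is Ab; the 3rd of Bb13 is D.
Ab up to D is 6 semitones, a half step wider than a perfect fourth, so the interval is augmented.

augmented fourth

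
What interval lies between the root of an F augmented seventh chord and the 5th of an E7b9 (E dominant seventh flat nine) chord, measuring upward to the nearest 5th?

F augmented seventh has F as its root, and E7b9 (E dominant seventh flat nine) has B as its 5th.
F up to B is 6 semitones, a half step wider than a perfect fourth, so the interval is augmented.

augmented fourth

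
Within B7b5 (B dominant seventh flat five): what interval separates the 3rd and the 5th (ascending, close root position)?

d3

B7b5 (B dominant seventh flat five) is spelled B, D#, F, A.
The 3rd is D# and the 5th is F.
D# up to F is 2 semitones, a whole step narrower than a major third, so the interval is diminished.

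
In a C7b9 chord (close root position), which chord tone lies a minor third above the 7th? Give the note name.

Db

C dominant seventh flat nine is spelled C, E, G, B♭, D♭.
The 7th is B♭. A minor third above B♭ is D♭.
D♭ is the chord's 9th.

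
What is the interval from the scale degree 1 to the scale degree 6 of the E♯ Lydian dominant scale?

major sixth

The scale runs E♯ F𝄪 G𝄪 A𝄪 B♯ C𝄪 D♯.
So we need the interval from E♯ up to C𝄪.
Counting 6 letters and 9 half steps from E♯ gives a major sixth.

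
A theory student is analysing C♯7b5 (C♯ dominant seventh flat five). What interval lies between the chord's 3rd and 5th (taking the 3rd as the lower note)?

Spelling the chord: C♯–E♯–G–B.
The 3rd is E♯ and the 5th is G.
From E♯ to G: 2 semitones over a third = diminished.

diminished third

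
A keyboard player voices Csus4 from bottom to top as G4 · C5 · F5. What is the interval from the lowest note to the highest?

m7

The outer voices are G4 and F5.
From G to F: 10 semitones over a seventh = minor.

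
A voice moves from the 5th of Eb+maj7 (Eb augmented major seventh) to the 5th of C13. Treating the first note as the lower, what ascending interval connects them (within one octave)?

minor sixth

Eb+maj7 (Eb augmented major seventh) has B as its 5th, and C13 has G as its 5th.
From B to G: 8 semitones over a sixth = minor.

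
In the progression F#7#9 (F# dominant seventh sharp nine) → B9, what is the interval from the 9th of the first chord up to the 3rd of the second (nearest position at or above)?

F#7#9 (F# dominant seventh sharp nine) has G## as its 9th, and B9 has D# as its 3rd.
5 letter names make it a fifth; at 6 semitones (a half step narrower than perfect) the quality is diminished.

diminished 5th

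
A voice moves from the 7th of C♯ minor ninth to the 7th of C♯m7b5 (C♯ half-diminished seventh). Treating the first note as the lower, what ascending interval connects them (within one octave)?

perfect unison

The 7th of C♯ minor ninth is B; the 7th of C♯m7b5 (C♯ half-diminished seventh) is B.
From B to B is 0 semitones, exactly the perfect unison.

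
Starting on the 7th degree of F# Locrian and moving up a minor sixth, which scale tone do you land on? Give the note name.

C

The scale is F# G A B C D E.
The 7th degree is E; a minor sixth above that is C — scale degree 5.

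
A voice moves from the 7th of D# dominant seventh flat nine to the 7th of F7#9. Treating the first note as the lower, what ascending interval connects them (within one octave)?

diminished third

D# dominant seventh flat nine has C# as its 7th, and F7#9 has Eb as its 7th.
3 letter names make it a third; at 2 semitones (a whole step narrower than major) the quality is diminished.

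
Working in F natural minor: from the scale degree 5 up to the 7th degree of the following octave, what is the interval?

F natural minor: F G Ab Bb C Db Eb.
Scale degree 5 = C; degree 7 (up an octave) = Eb.
C up to Eb is 15 semitones, a half step narrower than a major tenth, so the interval is minor.

minor tenth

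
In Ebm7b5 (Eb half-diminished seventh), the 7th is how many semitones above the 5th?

Spelling the chord: Eb, Gb, Bbb, Db.
Bbb to Db is a major third: 4 semitones.

4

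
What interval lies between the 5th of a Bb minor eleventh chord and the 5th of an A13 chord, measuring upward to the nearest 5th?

M7

Bb minor eleventh has F as its 5th, and A13 has E as its 5th.
Counting 7 letters and 11 half steps from F gives a major seventh.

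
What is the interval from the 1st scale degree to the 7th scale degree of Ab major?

M7

The scale runs Ab Bb C Db Eb F G.
The 1st scale degree is Ab and the 7th scale degree is G.
From Ab to G is 11 semitones, exactly the major seventh.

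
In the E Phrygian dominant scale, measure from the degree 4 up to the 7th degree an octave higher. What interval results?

perfect eleventh

The scale runs E F G# A B C D.
That puts A below D.
From A to D is 17 semitones, exactly the perfect eleventh.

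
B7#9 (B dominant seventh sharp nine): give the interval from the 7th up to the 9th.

B7#9: B, D♯, F♯, A, C𝄪.
7th = A; 9th = C𝄪.
From A to C𝄪: 5 semitones over a third = augmented.

augmented 3rd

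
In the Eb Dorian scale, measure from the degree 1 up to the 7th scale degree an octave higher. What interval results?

minor fourteenth

The scale runs Eb F Gb Ab Bb C Db.
So we need the interval from Eb up to Db.
From Eb to Db: 22 semitones over a fourteenth = minor.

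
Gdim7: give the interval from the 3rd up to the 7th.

The chord tones of G°7 (G diminished seventh) are G-Bb-Db-Fb.
The 3rd is Bb and the 7th is Fb.
5 letter names make it a fifth; at 6 semitones (a half step narrower than perfect) the quality is diminished.

diminished fifth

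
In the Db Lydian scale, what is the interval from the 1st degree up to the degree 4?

augmented fourth

Spelling the Db Lydian scale: Db Eb F G Ab Bb C.
The 1st degree is Db and the 4th degree is G.
Db up to G is 6 semitones, a half step wider than a perfect fourth, so the interval is augmented.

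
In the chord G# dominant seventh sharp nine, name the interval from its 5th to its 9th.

G#7#9: G# B# D# F# A##.
That puts D# below A##.
5 letter names make it a fifth; at 8 semitones (a half step wider than perfect) the quality is augmented.

augmented fifth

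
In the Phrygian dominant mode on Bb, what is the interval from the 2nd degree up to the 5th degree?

A4

Bb phrygian dominant: Bb Cb D Eb F Gb Ab.
2nd degree = Cb; 5th scale degree = F.
From Cb to F: 6 semitones over a fourth = augmented.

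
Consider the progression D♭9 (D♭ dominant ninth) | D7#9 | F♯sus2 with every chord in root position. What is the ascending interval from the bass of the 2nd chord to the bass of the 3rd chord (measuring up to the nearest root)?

major 3rd

The roots are D and F♯.
Counting 3 letters and 4 half steps from D gives a major third.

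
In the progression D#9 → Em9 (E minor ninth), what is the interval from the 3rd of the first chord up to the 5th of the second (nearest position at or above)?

The 3rd of D#9 is F##; the 5th of Em9 (E minor ninth) is B.
4 letter names make it a fourth; at 4 semitones (a half step narrower than perfect) the quality is diminished.

diminished 4th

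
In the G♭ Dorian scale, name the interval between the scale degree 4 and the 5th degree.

Spelling the G♭ Dorian scale: G♭ A♭ B𝄫 C♭ D♭ E♭ F♭.
Scale degree 4 = C♭; degree 5 = D♭.
From C♭ to D♭ is 2 semitones, exactly the major second.

major 2nd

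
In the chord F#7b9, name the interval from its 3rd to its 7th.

diminished fifth

F#7b9 (F# dominant seventh flat nine) is spelled F# A# C# E G.
That puts A# below E.
A# up to E is 6 semitones, a half step narrower than a perfect fifth, so the interval is diminished.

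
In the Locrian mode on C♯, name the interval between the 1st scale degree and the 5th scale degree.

C♯ locrian: C♯ D E F♯ G A B.
That puts C♯ below G.
C♯ up to G is 6 semitones, a half step narrower than a perfect fifth, so the interval is diminished.

diminished fifth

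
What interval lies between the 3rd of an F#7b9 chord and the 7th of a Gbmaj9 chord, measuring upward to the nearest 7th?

The 3rd of F#7b9 is A#; the 7th of Gbmaj9 is F.
A# up to F is 7 semitones, a whole step narrower than a major sixth, so the interval is diminished.

diminished sixth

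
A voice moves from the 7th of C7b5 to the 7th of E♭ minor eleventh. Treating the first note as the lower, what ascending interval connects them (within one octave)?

The 7th of C7b5 is B♭; the 7th of E♭ minor eleventh is D♭.
From B♭ to D♭: 3 semitones over a third = minor.

minor third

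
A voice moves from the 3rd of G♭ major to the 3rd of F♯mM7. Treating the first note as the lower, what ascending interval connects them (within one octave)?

The 3rd of G♭ major is B♭; the 3rd of F♯mM7 is A.
From B♭ to A is 11 semitones, exactly the major seventh.

major seventh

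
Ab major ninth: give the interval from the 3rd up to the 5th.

Abmaj9 is spelled Ab, C, Eb, G, Bb.
That puts C below Eb.
From C to Eb: 3 semitones over a third = minor.

m3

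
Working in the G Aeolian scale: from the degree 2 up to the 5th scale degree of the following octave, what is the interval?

G natural minor: G A Bb C D Eb F.
So we need the interval from A up to D.
From A to D is 17 semitones, exactly the perfect eleventh.

perfect eleventh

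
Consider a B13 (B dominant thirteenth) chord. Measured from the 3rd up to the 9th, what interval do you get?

minor 7th

B dominant thirteenth: B-D#-F#-A-C#-G#.
3rd = D#; 9th = C#.
D# up to C# is 10 semitones, a half step narrower than a major seventh, so the interval is minor.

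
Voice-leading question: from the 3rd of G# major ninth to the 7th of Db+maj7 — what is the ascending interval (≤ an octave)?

diminished second

The 3rd of G# major ninth is B#; the 7th of Db+maj7 is C.
B# up to C is 0 semitones, a whole step narrower than a major second, so the interval is diminished.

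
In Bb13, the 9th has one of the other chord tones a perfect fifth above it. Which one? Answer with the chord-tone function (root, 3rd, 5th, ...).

Spelling the chord: Bb-D-F-Ab-C-G.
The 9th is C. A perfect fifth above C is G.
G is the chord's 13th.

13th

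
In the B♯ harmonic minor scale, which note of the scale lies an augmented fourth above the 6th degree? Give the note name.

C##

The scale is B♯ C𝄪 D♯ E♯ F𝄪 G♯ A𝄪.
The 6th degree is G♯; an augmented fourth above that is C𝄪 — scale degree 2.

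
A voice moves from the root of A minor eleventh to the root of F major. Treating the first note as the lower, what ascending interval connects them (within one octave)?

The root of A minor eleventh is A; the root of F major is F.
From A to F: 8 semitones over a sixth = minor.

minor sixth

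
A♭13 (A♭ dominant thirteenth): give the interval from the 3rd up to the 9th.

Spelling the chord: A♭-C-E♭-G♭-B♭-F.
3rd = C; 9th = B♭.
C up to B♭ is 10 semitones, a half step narrower than a major seventh, so the interval is minor.

minor seventh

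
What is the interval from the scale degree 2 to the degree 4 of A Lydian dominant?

M3

The scale runs A B C# D# E F# G.
Scale degree 2 = B; 4th scale degree = D#.
From B to D# is 4 semitones, exactly the major third.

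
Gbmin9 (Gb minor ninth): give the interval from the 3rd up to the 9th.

major 7th

Gb minor ninth is spelled Gb, Bbb, Db, Fb, Ab.
3rd = Bbb; 9th = Ab.
From Bbb to Ab is 11 semitones, exactly the major seventh.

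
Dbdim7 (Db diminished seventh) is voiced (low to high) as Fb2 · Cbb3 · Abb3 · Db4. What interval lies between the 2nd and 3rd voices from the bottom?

M6

Those voices are Cbb3 and Abb3.
Counting 6 letters and 9 half steps from Cbb gives a major sixth.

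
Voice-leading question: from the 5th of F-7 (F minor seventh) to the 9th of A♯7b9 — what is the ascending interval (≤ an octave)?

The 5th of F-7 (F minor seventh) is C; the 9th of A♯7b9 is B.
C up to B spans 7 letter names and 11 semitones — a major seventh.

major seventh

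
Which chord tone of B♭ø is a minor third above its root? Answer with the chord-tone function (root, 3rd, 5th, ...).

Spelling the chord: B♭, D♭, F♭, A♭.
The root is B♭. A minor third above B♭ is D♭.
D♭ is the chord's 3rd.

3rd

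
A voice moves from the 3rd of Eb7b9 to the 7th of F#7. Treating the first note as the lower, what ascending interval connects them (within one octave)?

major 6th

Eb7b9 has G as its 3rd, and F#7 has E as its 7th.
From G to E is 9 semitones, exactly the major sixth.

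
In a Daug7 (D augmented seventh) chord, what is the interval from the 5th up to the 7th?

D7#5: D–F♯–A♯–C.
That puts A♯ below C.
A♯ up to C is 2 semitones, a whole step narrower than a major third, so the interval is diminished.

diminished third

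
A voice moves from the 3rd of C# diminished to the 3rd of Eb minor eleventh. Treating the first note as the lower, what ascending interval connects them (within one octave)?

diminished 3rd

C# diminished has E as its 3rd, and Eb minor eleventh has Gb as its 3rd.
From E to Gb: 2 semitones over a third = diminished.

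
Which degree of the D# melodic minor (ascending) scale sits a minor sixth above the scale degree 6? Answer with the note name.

G#

The scale is D# E# F# G# A# B# C##.
The scale degree 6 is B#; a minor sixth above that is G# — scale degree 4.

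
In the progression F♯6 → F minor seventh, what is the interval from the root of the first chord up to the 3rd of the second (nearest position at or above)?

diminished third

F♯6 has F♯ as its root, and F minor seventh has A♭ as its 3rd.
From F♯ to A♭: 2 semitones over a third = diminished.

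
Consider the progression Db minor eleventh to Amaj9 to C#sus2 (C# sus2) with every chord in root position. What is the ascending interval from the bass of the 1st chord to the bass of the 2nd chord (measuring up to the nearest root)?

augmented fifth

The roots are Db and A.
5 letter names make it a fifth; at 8 semitones (a half step wider than perfect) the quality is augmented.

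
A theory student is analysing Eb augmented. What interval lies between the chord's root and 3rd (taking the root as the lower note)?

Ebaug is spelled Eb G B.
Root = Eb; 3rd = G.
Counting 3 letters and 4 half steps from Eb gives a major third.

major third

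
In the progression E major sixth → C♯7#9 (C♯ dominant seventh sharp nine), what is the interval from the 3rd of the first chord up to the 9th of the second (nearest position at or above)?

E major sixth has G♯ as its 3rd, and C♯7#9 (C♯ dominant seventh sharp nine) has D𝄪 as its 9th.
5 letter names make it a fifth; at 8 semitones (a half step wider than perfect) the quality is augmented.

augmented 5th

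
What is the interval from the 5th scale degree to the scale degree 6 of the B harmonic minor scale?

minor second

The scale runs B C♯ D E F♯ G A♯.
The 5th scale degree is F♯ and the degree 6 is G.
From F♯ to G: 1 semitone over a second = minor.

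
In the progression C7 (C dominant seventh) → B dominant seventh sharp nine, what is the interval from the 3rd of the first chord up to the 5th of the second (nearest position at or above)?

M2

C7 (C dominant seventh) has E as its 3rd, and B dominant seventh sharp nine has F# as its 5th.
From E to F# is 2 semitones, exactly the major second.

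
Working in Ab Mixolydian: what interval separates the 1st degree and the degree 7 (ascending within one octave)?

minor 7th

Spelling Ab Mixolydian: Ab Bb C Db Eb F Gb.
1st degree = Ab; scale degree 7 = Gb.
From Ab to Gb: 10 semitones over a seventh = minor.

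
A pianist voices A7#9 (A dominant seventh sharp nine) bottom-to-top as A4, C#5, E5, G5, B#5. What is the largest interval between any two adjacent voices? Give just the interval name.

A3

Adjacent intervals: A4→C#5 = major third; C#5→E5 = minor third; E5→G5 = minor third; G5→B#5 = augmented third.
The largest is G5 to B#5, an augmented third (5 semitones).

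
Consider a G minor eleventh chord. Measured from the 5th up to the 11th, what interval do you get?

Gm11: G Bb D F A C.
That puts D below C.
7 letter names make it a seventh; at 10 semitones (a half step narrower than major) the quality is minor.

minor seventh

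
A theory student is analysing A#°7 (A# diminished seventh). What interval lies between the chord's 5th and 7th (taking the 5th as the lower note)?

minor third

A#°7 is spelled A# C# E G.
5th = E; 7th = G.
3 letter names make it a third; at 3 semitones (a half step narrower than major) the quality is minor.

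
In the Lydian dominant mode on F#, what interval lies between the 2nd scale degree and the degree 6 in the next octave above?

P12

F# lydian dominant: F# G# A# B# C# D# E.
The 2nd scale degree is G# and the 6th degree (up an octave) is D#.
G# up to D# spans 12 letter names and 19 semitones — a perfect twelfth.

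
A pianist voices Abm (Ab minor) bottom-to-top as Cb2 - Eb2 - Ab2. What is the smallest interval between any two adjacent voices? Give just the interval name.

major third

Adjacent intervals: Cb2→Eb2 = major third; Eb2→Ab2 = perfect fourth.
The smallest is Cb2 to Eb2, a major third (4 semitones).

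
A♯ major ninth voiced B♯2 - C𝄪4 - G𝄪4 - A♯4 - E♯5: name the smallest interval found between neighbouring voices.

minor 2nd

Adjacent intervals: B♯2→C𝄪4 = major ninth; C𝄪4→G𝄪4 = perfect fifth; G𝄪4→A♯4 = minor second; A♯4→E♯5 = perfect fifth.
The smallest is G𝄪4 to A♯4, a minor second (1 semitone).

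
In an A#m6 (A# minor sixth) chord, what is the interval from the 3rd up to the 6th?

augmented fourth

A#min6 (A# minor sixth): A#, C#, E#, F##.
So we need the interval from C# up to F##.
C# up to F## is 6 semitones, a half step wider than a perfect fourth, so the interval is augmented.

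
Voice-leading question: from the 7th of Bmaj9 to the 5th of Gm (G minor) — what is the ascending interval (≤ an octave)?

diminished fourth

Bmaj9 has A# as its 7th, and Gm (G minor) has D as its 5th.
4 letter names make it a fourth; at 4 semitones (a half step narrower than perfect) the quality is diminished.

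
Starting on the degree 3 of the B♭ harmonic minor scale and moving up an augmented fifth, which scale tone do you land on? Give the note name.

The scale is B♭ C D♭ E♭ F G♭ A.
The degree 3 is D♭; an augmented fifth above that is A — scale degree 7.

A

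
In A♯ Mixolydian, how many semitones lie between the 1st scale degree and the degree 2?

2

The scale is A♯ B♯ C𝄪 D♯ E♯ F𝄪 G♯.
A♯ up to B♯ is a major second — 2 semitones.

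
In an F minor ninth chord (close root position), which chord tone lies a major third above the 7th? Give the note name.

G

The chord tones of F minor ninth are F, Ab, C, Eb, G.
The 7th is Eb. A major third above Eb is G.
G is the chord's 9th.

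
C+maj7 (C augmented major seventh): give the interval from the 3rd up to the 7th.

P5

Cmaj7#5 (C augmented major seventh): C E G# B.
That puts E below B.
Counting 5 letters and 7 half steps from E gives a perfect fifth.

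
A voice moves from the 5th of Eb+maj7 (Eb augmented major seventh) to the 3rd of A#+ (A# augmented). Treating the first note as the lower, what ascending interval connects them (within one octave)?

A2

Eb+maj7 (Eb augmented major seventh) has B as its 5th, and A#+ (A# augmented) has C## as its 3rd.
B up to C## is 3 semitones, a half step wider than a major second, so the interval is augmented.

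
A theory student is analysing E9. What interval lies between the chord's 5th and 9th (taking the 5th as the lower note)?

Spelling the chord: E-G#-B-D-F#.
That puts B below F#.
From B to F# is 7 semitones, exactly the perfect fifth.

perfect 5th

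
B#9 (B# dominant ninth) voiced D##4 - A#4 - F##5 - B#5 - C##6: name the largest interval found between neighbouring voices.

Adjacent intervals: D##4→A#4 = diminished fifth; A#4→F##5 = major sixth; F##5→B#5 = perfect fourth; B#5→C##6 = major second.
The largest is A#4 to F##5, a major sixth (9 semitones).

major sixth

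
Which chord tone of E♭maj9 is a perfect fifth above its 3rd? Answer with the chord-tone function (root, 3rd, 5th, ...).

7th

The chord tones of E♭maj9 (E♭ major ninth) are E♭–G–B♭–D–F.
The 3rd is G. A perfect fifth above G is D.
D is the chord's 7th.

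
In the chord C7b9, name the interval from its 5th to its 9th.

diminished 5th

C7b9 (C dominant seventh flat nine): C E G Bb Db.
That puts G below Db.
5 letter names make it a fifth; at 6 semitones (a half step narrower than perfect) the quality is diminished.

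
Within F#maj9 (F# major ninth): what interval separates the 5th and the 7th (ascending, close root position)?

F# major ninth is spelled F#, A#, C#, E#, G#.
5th = C#; 7th = E#.
Counting 3 letters and 4 half steps from C# gives a major third.

major third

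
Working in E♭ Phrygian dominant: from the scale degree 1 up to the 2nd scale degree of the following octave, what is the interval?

minor ninth

The scale runs E♭ F♭ G A♭ B♭ C♭ D♭.
That puts E♭ below F♭.
From E♭ to F♭: 13 semitones over a ninth = minor.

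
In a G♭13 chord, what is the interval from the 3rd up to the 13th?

G♭13: G♭-B♭-D♭-F♭-A♭-E♭.
3rd = B♭; 13th = E♭.
From B♭ to E♭ is 17 semitones, exactly the perfect eleventh.

perfect eleventh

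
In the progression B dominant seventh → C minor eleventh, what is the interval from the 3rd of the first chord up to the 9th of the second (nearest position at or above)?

diminished octave

The 3rd of B dominant seventh is D#; the 9th of C minor eleventh is D.
8 letter names make it an octave; at 11 semitones (a half step narrower than perfect) the quality is diminished.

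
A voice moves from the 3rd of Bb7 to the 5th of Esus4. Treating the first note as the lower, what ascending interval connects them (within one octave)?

Bb7 has D as its 3rd, and Esus4 has B as its 5th.
Counting 6 letters and 9 half steps from D gives a major sixth.

major sixth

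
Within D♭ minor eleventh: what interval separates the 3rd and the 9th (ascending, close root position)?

major 7th

Spelling the chord: D♭ F♭ A♭ C♭ E♭ G♭.
So we need the interval from F♭ up to E♭.
F♭ up to E♭ spans 7 letter names and 11 semitones — a major seventh.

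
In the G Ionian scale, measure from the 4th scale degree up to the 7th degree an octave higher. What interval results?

Spelling the G Ionian scale: G A B C D E F#.
The 4th scale degree is C and the degree 7 (up an octave) is F#.
11 letter names make it an eleventh; at 18 semitones (a half step wider than perfect) the quality is augmented.

A11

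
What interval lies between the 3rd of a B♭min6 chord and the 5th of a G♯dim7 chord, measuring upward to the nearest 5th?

B♭min6 has D♭ as its 3rd, and G♯dim7 has D as its 5th.
1 letter names make it a unison; at 1 semitone (a half step wider than perfect) the quality is augmented.

A1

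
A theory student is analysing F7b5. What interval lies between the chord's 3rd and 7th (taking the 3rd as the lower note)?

F7b5 is spelled F A C♭ E♭.
That puts A below E♭.
5 letter names make it a fifth; at 6 semitones (a half step narrower than perfect) the quality is diminished.
That tritone between 3rd and 7th is what gives the dominant seventh its pull toward resolution.

diminished fifth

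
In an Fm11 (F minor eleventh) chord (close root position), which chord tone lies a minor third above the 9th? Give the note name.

The chord tones of Fm11 are F-Ab-C-Eb-G-Bb.
The 9th is G. A minor third above G is Bb.
Bb is the chord's 11th.

Bb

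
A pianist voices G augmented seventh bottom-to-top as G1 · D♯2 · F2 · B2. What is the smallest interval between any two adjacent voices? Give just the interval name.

diminished third

Adjacent intervals: G1→D♯2 = augmented fifth; D♯2→F2 = diminished third; F2→B2 = augmented fourth.
The smallest is D♯2 to F2, a diminished third (2 semitones).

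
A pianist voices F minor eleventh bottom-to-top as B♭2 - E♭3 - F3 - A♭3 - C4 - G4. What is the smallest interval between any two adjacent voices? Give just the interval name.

major second

Adjacent intervals: B♭2→E♭3 = perfect fourth; E♭3→F3 = major second; F3→A♭3 = minor third; A♭3→C4 = major third; C4→G4 = perfect fifth.
The smallest is E♭3 to F3, a major second (2 semitones).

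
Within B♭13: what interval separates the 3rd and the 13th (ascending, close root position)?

Spelling the chord: B♭-D-F-A♭-C-G.
That puts D below G.
From D to G is 17 semitones, exactly the perfect eleventh.

perfect 11th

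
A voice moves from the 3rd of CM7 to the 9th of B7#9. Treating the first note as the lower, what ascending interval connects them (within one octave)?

augmented sixth

The 3rd of CM7 is E; the 9th of B7#9 is C𝄪.
From E to C𝄪: 10 semitones over a sixth = augmented.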